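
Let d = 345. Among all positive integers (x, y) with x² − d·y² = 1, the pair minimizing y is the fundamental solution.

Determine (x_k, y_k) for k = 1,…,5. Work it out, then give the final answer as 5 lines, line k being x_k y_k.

√345 → a₀=18, period (1,1,2,1,6,1,2,1,1,36); ℓ=10 even so k=9
a_0=18:  p_0=18·1+0=18,  q_0=18·0+1=1
a_1=1:  p_1=1·18+1=19,  q_1=1·1+0=1
a_2=1:  p_2=1·19+18=37,  q_2=1·1+1=2
a_3=2:  p_3=2·37+19=93,  q_3=2·2+1=5
a_4=1:  p_4=1·93+37=130,  q_4=1·5+2=7
a_5=6:  p_5=6·130+93=873,  q_5=6·7+5=47
a_6=1:  p_6=1·873+130=1003,  q_6=1·47+7=54
a_7=2:  p_7=2·1003+873=2879,  q_7=2·54+47=155
a_8=1:  p_8=1·2879+1003=3882,  q_8=1·155+54=209
a_9=1:  p_9=1·3882+2879=6761,  q_9=1·209+155=364
→ (6761, 364).  Check: 6761²=45711121, 345·364²=45711120, difference 1.
k=2:  x_2 = 6761·6761+345·364·364 = 91422241,  y_2 = 6761·364+364·6761 = 4922008
k=3:  x_3 = 6761·91422241+345·364·4922008 = 1236211536041,  y_3 = 6761·4922008+364·91422241 = 66555391812
k=4:  x_4 = 6761·1236211536041+345·364·66555391812 = 16716052298924161,  y_4 = 6761·66555391812+364·1236211536041 = 899962003159856
k=5:  x_5 = 6761·16716052298924161+345·364·899962003159856 = 226034457949840969001,  y_5 = 6761·899962003159856+364·16716052298924161 = 12169286140172181020

6761 364
91422241 4922008
1236211536041 66555391812
16716052298924161 899962003159856
226034457949840969001 12169286140172181020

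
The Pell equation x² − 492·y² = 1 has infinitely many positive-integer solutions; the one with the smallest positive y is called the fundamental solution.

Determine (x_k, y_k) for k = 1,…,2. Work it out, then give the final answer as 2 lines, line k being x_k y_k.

29767 1342
1772148577 79894628

√492 = [22; 5,1,1,10,1,1,5,44, …], period ℓ=8 (even) → k=7
i=0: a=22 ⇒ p=22, q=1
…
i=3: a=1 ⇒ p=244, q=11
…
i=5: a=1 ⇒ p=2817, q=127
i=6: a=1 ⇒ p=5390, q=243
i=7: a=5 ⇒ p=29767, q=1342
(x₁, y₁) = (29767, 1342);  29767² − 492·1342² = 1 ✓
n=2: (29767,1342)∘(29767,1342) = (29767·29767+492·1342·1342, 29767·1342+1342·29767) = (1772148577,79894628)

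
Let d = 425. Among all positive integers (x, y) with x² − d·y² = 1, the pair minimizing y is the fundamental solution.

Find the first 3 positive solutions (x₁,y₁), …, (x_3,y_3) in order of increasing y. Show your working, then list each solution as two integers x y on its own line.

√425 = [20; 1,1,1,1,1,1,40, …], period ℓ=7 (odd) → k=13
a_0=20:  p_0=20·1+0=20,  q_0=20·0+1=1
a_1=1:  p_1=1·20+1=21,  q_1=1·1+0=1
…
a_4=1:  p_4=1·62+41=103,  q_4=1·3+2=5
…
a_6=1:  p_6=1·165+103=268,  q_6=1·8+5=13
…
a_8=1:  p_8=1·10885+268=11153,  q_8=1·528+13=541
…
a_11=1:  p_11=1·33191+22038=55229,  q_11=1·1610+1069=2679
a_12=1:  p_12=1·55229+33191=88420,  q_12=1·2679+1610=4289
a_13=1:  p_13=1·88420+55229=143649,  q_13=1·4289+2679=6968
→ (143649, 6968).  Check: 143649²=20635035201, 425·6968²=20635035200, difference 1.
(x_2, y_2) = (143649·143649 + 425·6968·6968, 143649·6968 + 6968·143649) = (41270070401, 2001892464)
(x_3, y_3) = (143649·41270070401 + 425·6968·2001892464, 143649·2001892464 + 6968·41270070401) = (11856808685922849, 575139701115304)

143649 6968
41270070401 2001892464
11856808685922849 575139701115304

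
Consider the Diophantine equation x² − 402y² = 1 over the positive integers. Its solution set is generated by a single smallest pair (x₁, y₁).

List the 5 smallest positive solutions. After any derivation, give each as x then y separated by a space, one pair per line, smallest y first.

401 20
321601 16040
257923601 12864060
206854406401 10316960080
165896976010001 8274189120100

√402 = [20; 20,40, …], period ℓ=2 (even) → k=1
step 0: (20, 1)  from 20·(1,0) + (0,1)
step 1: (401, 20)  from 20·(20,1) + (1,0)
→ (401, 20).  Check: 401²=160801, 402·20²=160800, difference 1.
k=2:  x_2 = 401·401+402·20·20 = 321601,  y_2 = 401·20+20·401 = 16040
k=3:  x_3 = 401·321601+402·20·16040 = 257923601,  y_3 = 401·16040+20·321601 = 12864060
k=4:  x_4 = 401·257923601+402·20·12864060 = 206854406401,  y_4 = 401·12864060+20·257923601 = 10316960080
k=5:  x_5 = 401·206854406401+402·20·10316960080 = 165896976010001,  y_5 = 401·10316960080+20·206854406401 = 8274189120100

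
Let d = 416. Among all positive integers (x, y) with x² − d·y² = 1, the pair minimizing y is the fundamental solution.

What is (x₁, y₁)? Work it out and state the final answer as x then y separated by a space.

√416 → a₀=20, period (2,1,1,9,1,1,2,40); ℓ=8 even so k=7
step 0: (20, 1)  from 20·(1,0) + (0,1)
step 1: (41, 2)  from 2·(20,1) + (1,0)
…
step 3: (102, 5)  from 1·(61,3) + (41,2)
…
step 6: (2060, 101)  from 1·(1081,53) + (979,48)
step 7: (5201, 255)  from 2·(2060,101) + (1081,53)
→ (5201, 255).  Check: 5201²=27050401, 416·255²=27050400, difference 1.

5201 255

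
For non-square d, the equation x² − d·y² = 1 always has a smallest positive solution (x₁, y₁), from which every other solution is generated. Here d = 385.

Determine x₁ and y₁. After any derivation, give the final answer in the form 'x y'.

95831 4884

d=385: √d = [19; 1,1,1,1,1,…,1,1,38] (ℓ=16, even), read p_15/q_15
a_0=19:  p_0=19·1+0=19,  q_0=19·0+1=1
…
a_2=1:  p_2=1·20+19=39,  q_2=1·1+1=2
…
a_5=1:  p_5=1·98+59=157,  q_5=1·5+3=8
a_6=3:  p_6=3·157+98=569,  q_6=3·8+5=29
a_7=1:  p_7=1·569+157=726,  q_7=1·29+8=37
a_8=2:  p_8=2·726+569=2021,  q_8=2·37+29=103
…
a_14=1:  p_14=1·36280+23271=59551,  q_14=1·1849+1186=3035
a_15=1:  p_15=1·59551+36280=95831,  q_15=1·3035+1849=4884
→ (95831, 4884).  Check: 95831²=9183580561, 385·4884²=9183580560, difference 1.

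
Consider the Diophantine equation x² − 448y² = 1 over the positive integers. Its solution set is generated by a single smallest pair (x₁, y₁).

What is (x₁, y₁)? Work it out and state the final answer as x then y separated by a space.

√448 → a₀=21, period (6,42); ℓ=2 even so k=1
step 0: (21, 1)  from 21·(1,0) + (0,1)
step 1: (127, 6)  from 6·(21,1) + (1,0)
→ (127, 6).  Check: 127²=16129, 448·6²=16128, difference 1.

127 6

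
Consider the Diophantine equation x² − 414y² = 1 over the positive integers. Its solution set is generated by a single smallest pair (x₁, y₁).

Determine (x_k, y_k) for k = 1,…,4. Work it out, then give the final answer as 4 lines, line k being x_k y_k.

[20; 2,1,7,2,7,1,2,40] for √414; ℓ=8 ⇒ convergent index 7
step 0: (20, 1)  from 20·(1,0) + (0,1)
step 1: (41, 2)  from 2·(20,1) + (1,0)
…
step 6: (8444, 415)  from 1·(7447,366) + (997,49)
step 7: (24335, 1196)  from 2·(8444,415) + (7447,366)
(x₁, y₁) = (24335, 1196);  24335² − 414·1196² = 1 ✓
k=2:  x_2 = 24335·24335+414·1196·1196 = 1184384449,  y_2 = 24335·1196+1196·24335 = 58209320
k=3:  x_3 = 24335·1184384449+414·1196·58209320 = 57643991108495,  y_3 = 24335·58209320+1196·1184384449 = 2833047603204
k=4:  x_4 = 24335·57643991108495+414·1196·2833047603204 = 2805533046066067201,  y_4 = 24335·2833047603204+1196·57643991108495 = 137884426789729360

24335 1196
1184384449 58209320
57643991108495 2833047603204
2805533046066067201 137884426789729360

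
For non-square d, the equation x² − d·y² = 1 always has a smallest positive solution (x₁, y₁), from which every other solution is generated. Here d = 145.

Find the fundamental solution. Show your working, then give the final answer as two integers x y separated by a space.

289 24

d=145: √d = [12; 24] (ℓ=1, odd), read p_1/q_1
step 0: (12, 1)  from 12·(1,0) + (0,1)
step 1: (289, 24)  from 24·(12,1) + (1,0)
(x₁, y₁) = (289, 24);  289² − 145·24² = 1 ✓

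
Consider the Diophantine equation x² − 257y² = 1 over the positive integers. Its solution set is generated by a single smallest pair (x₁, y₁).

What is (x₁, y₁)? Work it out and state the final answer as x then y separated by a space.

513 32

√257 → a₀=16, period (32); ℓ=1 odd so k=1
step 0: (16, 1)  from 16·(1,0) + (0,1)
step 1: (513, 32)  from 32·(16,1) + (1,0)
fundamental: x₁=513, y₁=32  (since 263169 − 257·1024 = 1)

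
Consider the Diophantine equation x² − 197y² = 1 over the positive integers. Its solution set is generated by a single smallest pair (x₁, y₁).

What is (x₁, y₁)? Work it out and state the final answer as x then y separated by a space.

393 28

[14; 28] for √197; ℓ=1 ⇒ convergent index 1
k=0  a_k=14  p_k/q_k = 14/1
k=1  a_k=28  p_k/q_k = 393/28
→ (393, 28).  Check: 393²=154449, 197·28²=154448, difference 1.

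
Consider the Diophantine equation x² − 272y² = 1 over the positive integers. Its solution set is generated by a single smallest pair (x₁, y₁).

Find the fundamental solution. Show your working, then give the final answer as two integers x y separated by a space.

[16; 2,32] for √272; ℓ=2 ⇒ convergent index 1
a_0=16:  p_0=16·1+0=16,  q_0=16·0+1=1
a_1=2:  p_1=2·16+1=33,  q_1=2·1+0=2
fundamental: x₁=33, y₁=2  (since 1089 − 272·4 = 1)

33 2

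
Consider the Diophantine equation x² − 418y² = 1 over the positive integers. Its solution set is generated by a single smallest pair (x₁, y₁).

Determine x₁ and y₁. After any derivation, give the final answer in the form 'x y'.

33857 1656

[20; 2,4,20,4,2,40] for √418; ℓ=6 ⇒ convergent index 5
k=0  a_k=20  p_k/q_k = 20/1
k=1  a_k=2  p_k/q_k = 41/2
…
k=4  a_k=4  p_k/q_k = 15068/737
k=5  a_k=2  p_k/q_k = 33857/1656
fundamental: x₁=33857, y₁=1656  (since 1146296449 − 418·2742336 = 1)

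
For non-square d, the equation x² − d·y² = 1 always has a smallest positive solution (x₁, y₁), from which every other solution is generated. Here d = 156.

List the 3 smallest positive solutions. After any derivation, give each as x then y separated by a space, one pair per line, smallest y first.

√156 → a₀=12, period (2,24); ℓ=2 even so k=1
i=0: a=12 ⇒ p=12, q=1
i=1: a=2 ⇒ p=25, q=2
→ (25, 2).  Check: 25²=625, 156·2²=624, difference 1.
k=2:  x_2 = 25·25+156·2·2 = 1249,  y_2 = 25·2+2·25 = 100
k=3:  x_3 = 25·1249+156·2·100 = 62425,  y_3 = 25·100+2·1249 = 4998

25 2
1249 100
62425 4998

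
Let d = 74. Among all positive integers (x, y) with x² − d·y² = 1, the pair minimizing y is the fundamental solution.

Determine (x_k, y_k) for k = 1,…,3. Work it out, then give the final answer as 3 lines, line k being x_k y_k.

3699 430
27365201 3181140
202447753299 23534073290

√74 = [8; 1,1,1,1,16, …], period ℓ=5 (odd) → k=9
k=0  a_k=8  p_k/q_k = 8/1
k=1  a_k=1  p_k/q_k = 9/1
k=2  a_k=1  p_k/q_k = 17/2
k=3  a_k=1  p_k/q_k = 26/3
…
k=5  a_k=16  p_k/q_k = 714/83
k=6  a_k=1  p_k/q_k = 757/88
k=7  a_k=1  p_k/q_k = 1471/171
k=8  a_k=1  p_k/q_k = 2228/259
k=9  a_k=1  p_k/q_k = 3699/430
→ (3699, 430).  Check: 3699²=13682601, 74·430²=13682600, difference 1.
n=2: (3699,430)∘(3699,430) = (3699·3699+74·430·430, 3699·430+430·3699) = (27365201,3181140)
n=3: (27365201,3181140)∘(3699,430) = (3699·27365201+74·430·3181140, 3699·3181140+430·27365201) = (202447753299,23534073290)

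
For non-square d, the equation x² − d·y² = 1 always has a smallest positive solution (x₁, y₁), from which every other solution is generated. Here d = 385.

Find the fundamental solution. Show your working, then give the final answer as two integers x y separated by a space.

√385 → a₀=19, period (1,1,1,1,1,…,1,1,38); ℓ=16 even so k=15
a_0=19:  p_0=19·1+0=19,  q_0=19·0+1=1
…
a_2=1:  p_2=1·20+19=39,  q_2=1·1+1=2
a_3=1:  p_3=1·39+20=59,  q_3=1·2+1=3
…
a_5=1:  p_5=1·98+59=157,  q_5=1·5+3=8
…
a_8=2:  p_8=2·726+569=2021,  q_8=2·37+29=103
…
a_11=1:  p_11=1·10262+2747=13009,  q_11=1·523+140=663
a_12=1:  p_12=1·13009+10262=23271,  q_12=1·663+523=1186
…
a_14=1:  p_14=1·36280+23271=59551,  q_14=1·1849+1186=3035
a_15=1:  p_15=1·59551+36280=95831,  q_15=1·3035+1849=4884
fundamental: x₁=95831, y₁=4884  (since 9183580561 − 385·23853456 = 1)

95831 4884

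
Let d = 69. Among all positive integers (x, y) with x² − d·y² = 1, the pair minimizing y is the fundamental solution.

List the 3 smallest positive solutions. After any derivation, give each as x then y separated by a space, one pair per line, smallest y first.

√69 = [8; 3,3,1,4,1,3,3,16, …], period ℓ=8 (even) → k=7
i=0: a=8 ⇒ p=8, q=1
i=1: a=3 ⇒ p=25, q=3
…
i=3: a=1 ⇒ p=108, q=13
i=4: a=4 ⇒ p=515, q=62
i=5: a=1 ⇒ p=623, q=75
i=6: a=3 ⇒ p=2384, q=287
i=7: a=3 ⇒ p=7775, q=936
(x₁, y₁) = (7775, 936);  7775² − 69·936² = 1 ✓
(x_2, y_2) = (7775·7775 + 69·936·936, 7775·936 + 936·7775) = (120901249, 14554800)
(x_3, y_3) = (7775·120901249 + 69·936·14554800, 7775·14554800 + 936·120901249) = (1880014414175, 226327139064)

7775 936
120901249 14554800
1880014414175 226327139064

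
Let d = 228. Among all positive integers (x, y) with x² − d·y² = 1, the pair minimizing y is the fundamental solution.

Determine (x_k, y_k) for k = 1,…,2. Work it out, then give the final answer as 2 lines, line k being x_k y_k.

√228 → a₀=15, period (10,30); ℓ=2 even so k=1
k=0  a_k=15  p_k/q_k = 15/1
k=1  a_k=10  p_k/q_k = 151/10
fundamental: x₁=151, y₁=10  (since 22801 − 228·100 = 1)
n=2: (151,10)∘(151,10) = (151·151+228·10·10, 151·10+10·151) = (45601,3020)

151 10
45601 3020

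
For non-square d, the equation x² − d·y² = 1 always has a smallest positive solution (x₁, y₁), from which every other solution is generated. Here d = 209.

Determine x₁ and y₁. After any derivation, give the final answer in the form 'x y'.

√209 = [14; 2,5,3,2,3,5,2,28, …], period ℓ=8 (even) → k=7
k=0  a_k=14  p_k/q_k = 14/1
…
k=3  a_k=3  p_k/q_k = 506/35
…
k=5  a_k=3  p_k/q_k = 4019/278
k=6  a_k=5  p_k/q_k = 21266/1471
k=7  a_k=2  p_k/q_k = 46551/3220
(x₁, y₁) = (46551, 3220);  46551² − 209·3220² = 1 ✓

46551 3220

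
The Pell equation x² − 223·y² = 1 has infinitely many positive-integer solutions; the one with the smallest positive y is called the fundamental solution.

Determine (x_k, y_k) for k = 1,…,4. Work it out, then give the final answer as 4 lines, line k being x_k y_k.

224 15
100351 6720
44957024 3010545
20140646401 1348717440

d=223: √d = [14; 1,13,1,28] (ℓ=4, even), read p_3/q_3
k=0  a_k=14  p_k/q_k = 14/1
…
k=2  a_k=13  p_k/q_k = 209/14
k=3  a_k=1  p_k/q_k = 224/15
fundamental: x₁=224, y₁=15  (since 50176 − 223·225 = 1)
(x_2, y_2) = (224·224 + 223·15·15, 224·15 + 15·224) = (100351, 6720)
(x_3, y_3) = (224·100351 + 223·15·6720, 224·6720 + 15·100351) = (44957024, 3010545)
(x_4, y_4) = (224·44957024 + 223·15·3010545, 224·3010545 + 15·44957024) = (20140646401, 1348717440)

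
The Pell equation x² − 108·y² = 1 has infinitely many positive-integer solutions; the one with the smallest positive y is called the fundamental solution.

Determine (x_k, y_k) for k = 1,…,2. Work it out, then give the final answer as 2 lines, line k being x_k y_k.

√108 → a₀=10, period (2,1,1,4,1,1,2,20); ℓ=8 even so k=7
a_0=10:  p_0=10·1+0=10,  q_0=10·0+1=1
a_1=2:  p_1=2·10+1=21,  q_1=2·1+0=2
a_2=1:  p_2=1·21+10=31,  q_2=1·2+1=3
…
a_6=1:  p_6=1·291+239=530,  q_6=1·28+23=51
a_7=2:  p_7=2·530+291=1351,  q_7=2·51+28=130
(x₁, y₁) = (1351, 130);  1351² − 108·130² = 1 ✓
(x_2, y_2) = (1351·1351 + 108·130·130, 1351·130 + 130·1351) = (3650401, 351260)

1351 130
3650401 351260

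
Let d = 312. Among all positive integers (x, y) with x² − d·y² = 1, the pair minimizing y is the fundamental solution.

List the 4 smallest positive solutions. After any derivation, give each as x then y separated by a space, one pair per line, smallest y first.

√312 = [17; 1,1,1,34, …], period ℓ=4 (even) → k=3
step 0: (17, 1)  from 17·(1,0) + (0,1)
step 1: (18, 1)  from 1·(17,1) + (1,0)
step 2: (35, 2)  from 1·(18,1) + (17,1)
step 3: (53, 3)  from 1·(35,2) + (18,1)
→ (53, 3).  Check: 53²=2809, 312·3²=2808, difference 1.
n=2: (53,3)∘(53,3) = (53·53+312·3·3, 53·3+3·53) = (5617,318)
n=3: (5617,318)∘(53,3) = (53·5617+312·3·318, 53·318+3·5617) = (595349,33705)
n=4: (595349,33705)∘(53,3) = (53·595349+312·3·33705, 53·33705+3·595349) = (63101377,3572412)

53 3
5617 318
595349 33705
63101377 3572412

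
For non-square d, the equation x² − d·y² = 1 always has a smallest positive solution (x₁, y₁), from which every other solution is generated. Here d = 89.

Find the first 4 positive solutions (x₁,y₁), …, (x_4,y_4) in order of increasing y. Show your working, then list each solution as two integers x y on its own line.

500001 53000
500002000001 53000106000
500003000004500001 53000212000159000
500004000010000008000001 53000318000530000212000

d=89: √d = [9; 2,3,3,2,18] (ℓ=5, odd), read p_9/q_9
i=0: a=9 ⇒ p=9, q=1
i=1: a=2 ⇒ p=19, q=2
i=2: a=3 ⇒ p=66, q=7
i=3: a=3 ⇒ p=217, q=23
i=4: a=2 ⇒ p=500, q=53
…
i=7: a=3 ⇒ p=66019, q=6998
i=8: a=3 ⇒ p=216991, q=23001
i=9: a=2 ⇒ p=500001, q=53000
(x₁, y₁) = (500001, 53000);  500001² − 89·53000² = 1 ✓
(x_2, y_2) = (500001·500001 + 89·53000·53000, 500001·53000 + 53000·500001) = (500002000001, 53000106000)
(x_3, y_3) = (500001·500002000001 + 89·53000·53000106000, 500001·53000106000 + 53000·500002000001) = (500003000004500001, 53000212000159000)
(x_4, y_4) = (500001·500003000004500001 + 89·53000·53000212000159000, 500001·53000212000159000 + 53000·500003000004500001) = (500004000010000008000001, 53000318000530000212000)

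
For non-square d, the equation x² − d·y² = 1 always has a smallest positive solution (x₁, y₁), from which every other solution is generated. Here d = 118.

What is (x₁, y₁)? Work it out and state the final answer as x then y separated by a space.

[10; 1,6,3,2,10,2,3,6,1,20] for √118; ℓ=10 ⇒ convergent index 9
a_0=10:  p_0=10·1+0=10,  q_0=10·0+1=1
a_1=1:  p_1=1·10+1=11,  q_1=1·1+0=1
a_2=6:  p_2=6·11+10=76,  q_2=6·1+1=7
a_3=3:  p_3=3·76+11=239,  q_3=3·7+1=22
…
a_5=10:  p_5=10·554+239=5779,  q_5=10·51+22=532
a_6=2:  p_6=2·5779+554=12112,  q_6=2·532+51=1115
a_7=3:  p_7=3·12112+5779=42115,  q_7=3·1115+532=3877
a_8=6:  p_8=6·42115+12112=264802,  q_8=6·3877+1115=24377
a_9=1:  p_9=1·264802+42115=306917,  q_9=1·24377+3877=28254
fundamental: x₁=306917, y₁=28254  (since 94198044889 − 118·798288516 = 1)

306917 28254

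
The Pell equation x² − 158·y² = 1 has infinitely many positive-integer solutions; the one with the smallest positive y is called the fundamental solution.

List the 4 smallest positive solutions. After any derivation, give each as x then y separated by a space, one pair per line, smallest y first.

7743 616
119908097 9539376
1856896782399 147726776120
28755903452322817 2287696845454944

√158 = [12; 1,1,3,12,3,1,1,24, …], period ℓ=8 (even) → k=7
k=0  a_k=12  p_k/q_k = 12/1
…
k=2  a_k=1  p_k/q_k = 25/2
…
k=6  a_k=1  p_k/q_k = 4412/351
k=7  a_k=1  p_k/q_k = 7743/616
(x₁, y₁) = (7743, 616);  7743² − 158·616² = 1 ✓
k=2:  x_2 = 7743·7743+158·616·616 = 119908097,  y_2 = 7743·616+616·7743 = 9539376
k=3:  x_3 = 7743·119908097+158·616·9539376 = 1856896782399,  y_3 = 7743·9539376+616·119908097 = 147726776120
k=4:  x_4 = 7743·1856896782399+158·616·147726776120 = 28755903452322817,  y_4 = 7743·147726776120+616·1856896782399 = 2287696845454944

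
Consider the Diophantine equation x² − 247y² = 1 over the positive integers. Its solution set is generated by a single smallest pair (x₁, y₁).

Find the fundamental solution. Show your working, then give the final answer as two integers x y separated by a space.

85292 5427

√247 → a₀=15, period (1,2,1,1,9,1,9,1,1,2,1,30); ℓ=12 even so k=11
k=0  a_k=15  p_k/q_k = 15/1
…
k=4  a_k=1  p_k/q_k = 110/7
…
k=6  a_k=1  p_k/q_k = 1163/74
…
k=10  a_k=2  p_k/q_k = 61089/3887
k=11  a_k=1  p_k/q_k = 85292/5427
fundamental: x₁=85292, y₁=5427  (since 7274725264 − 247·29452329 = 1)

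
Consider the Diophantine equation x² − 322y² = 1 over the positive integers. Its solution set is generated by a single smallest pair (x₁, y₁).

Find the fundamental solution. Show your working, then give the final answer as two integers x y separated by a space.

323 18

[17; 1,16,1,34] for √322; ℓ=4 ⇒ convergent index 3
step 0: (17, 1)  from 17·(1,0) + (0,1)
…
step 2: (305, 17)  from 16·(18,1) + (17,1)
step 3: (323, 18)  from 1·(305,17) + (18,1)
→ (323, 18).  Check: 323²=104329, 322·18²=104328, difference 1.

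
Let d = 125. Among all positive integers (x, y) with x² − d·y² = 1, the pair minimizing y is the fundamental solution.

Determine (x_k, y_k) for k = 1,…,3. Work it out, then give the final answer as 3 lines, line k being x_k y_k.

930249 83204
1730726404001 154800875592
3220013013190122249 288006719437081612

√125 → a₀=11, period (5,1,1,5,22); ℓ=5 odd so k=9
step 0: (11, 1)  from 11·(1,0) + (0,1)
step 1: (56, 5)  from 5·(11,1) + (1,0)
step 2: (67, 6)  from 1·(56,5) + (11,1)
…
step 5: (15127, 1353)  from 22·(682,61) + (123,11)
step 6: (76317, 6826)  from 5·(15127,1353) + (682,61)
step 7: (91444, 8179)  from 1·(76317,6826) + (15127,1353)
step 8: (167761, 15005)  from 1·(91444,8179) + (76317,6826)
step 9: (930249, 83204)  from 5·(167761,15005) + (91444,8179)
(x₁, y₁) = (930249, 83204);  930249² − 125·83204² = 1 ✓
n=2: (930249,83204)∘(930249,83204) = (930249·930249+125·83204·83204, 930249·83204+83204·930249) = (1730726404001,154800875592)
n=3: (1730726404001,154800875592)∘(930249,83204) = (930249·1730726404001+125·83204·154800875592, 930249·154800875592+83204·1730726404001) = (3220013013190122249,288006719437081612)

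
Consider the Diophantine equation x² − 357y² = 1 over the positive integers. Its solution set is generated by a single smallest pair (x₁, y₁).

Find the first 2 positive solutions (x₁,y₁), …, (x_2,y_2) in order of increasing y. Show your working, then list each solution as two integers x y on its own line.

3401 180
23133601 1224360

√357 = [18; 1,8,2,8,1,36, …], period ℓ=6 (even) → k=5
a_0=18:  p_0=18·1+0=18,  q_0=18·0+1=1
a_1=1:  p_1=1·18+1=19,  q_1=1·1+0=1
a_2=8:  p_2=8·19+18=170,  q_2=8·1+1=9
a_3=2:  p_3=2·170+19=359,  q_3=2·9+1=19
a_4=8:  p_4=8·359+170=3042,  q_4=8·19+9=161
a_5=1:  p_5=1·3042+359=3401,  q_5=1·161+19=180
→ (3401, 180).  Check: 3401²=11566801, 357·180²=11566800, difference 1.
n=2: (3401,180)∘(3401,180) = (3401·3401+357·180·180, 3401·180+180·3401) = (23133601,1224360)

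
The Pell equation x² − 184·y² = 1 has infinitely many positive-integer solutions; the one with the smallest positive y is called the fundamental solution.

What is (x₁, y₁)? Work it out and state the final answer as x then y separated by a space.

√184 = [13; 1,1,3,2,1,2,1,2,3,1,1,26, …], period ℓ=12 (even) → k=11
a_0=13:  p_0=13·1+0=13,  q_0=13·0+1=1
a_1=1:  p_1=1·13+1=14,  q_1=1·1+0=1
…
a_3=3:  p_3=3·27+14=95,  q_3=3·2+1=7
…
a_5=1:  p_5=1·217+95=312,  q_5=1·16+7=23
a_6=2:  p_6=2·312+217=841,  q_6=2·23+16=62
a_7=1:  p_7=1·841+312=1153,  q_7=1·62+23=85
…
a_10=1:  p_10=1·10594+3147=13741,  q_10=1·781+232=1013
a_11=1:  p_11=1·13741+10594=24335,  q_11=1·1013+781=1794
(x₁, y₁) = (24335, 1794);  24335² − 184·1794² = 1 ✓

24335 1794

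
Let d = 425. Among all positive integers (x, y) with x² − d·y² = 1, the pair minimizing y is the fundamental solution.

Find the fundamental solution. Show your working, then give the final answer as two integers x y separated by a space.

143649 6968

[20; 1,1,1,1,1,1,40] for √425; ℓ=7 ⇒ convergent index 13
a_0=20:  p_0=20·1+0=20,  q_0=20·0+1=1
a_1=1:  p_1=1·20+1=21,  q_1=1·1+0=1
a_2=1:  p_2=1·21+20=41,  q_2=1·1+1=2
a_3=1:  p_3=1·41+21=62,  q_3=1·2+1=3
a_4=1:  p_4=1·62+41=103,  q_4=1·3+2=5
a_5=1:  p_5=1·103+62=165,  q_5=1·5+3=8
a_6=1:  p_6=1·165+103=268,  q_6=1·8+5=13
a_7=40:  p_7=40·268+165=10885,  q_7=40·13+8=528
…
a_9=1:  p_9=1·11153+10885=22038,  q_9=1·541+528=1069
…
a_12=1:  p_12=1·55229+33191=88420,  q_12=1·2679+1610=4289
a_13=1:  p_13=1·88420+55229=143649,  q_13=1·4289+2679=6968
fundamental: x₁=143649, y₁=6968  (since 20635035201 − 425·48553024 = 1)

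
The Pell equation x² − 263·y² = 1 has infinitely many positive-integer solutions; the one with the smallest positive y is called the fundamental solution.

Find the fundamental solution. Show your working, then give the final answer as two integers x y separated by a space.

d=263: √d = [16; 4,1,1,1,1,15,1,1,1,1,4,32] (ℓ=12, even), read p_11/q_11
step 0: (16, 1)  from 16·(1,0) + (0,1)
step 1: (65, 4)  from 4·(16,1) + (1,0)
step 2: (81, 5)  from 1·(65,4) + (16,1)
step 3: (146, 9)  from 1·(81,5) + (65,4)
…
step 6: (5822, 359)  from 15·(373,23) + (227,14)
…
step 10: (30229, 1864)  from 1·(18212,1123) + (12017,741)
step 11: (139128, 8579)  from 4·(30229,1864) + (18212,1123)
(x₁, y₁) = (139128, 8579);  139128² − 263·8579² = 1 ✓

139128 8579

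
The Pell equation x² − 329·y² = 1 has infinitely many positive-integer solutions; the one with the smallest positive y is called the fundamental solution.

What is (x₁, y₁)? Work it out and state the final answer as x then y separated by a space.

[18; 7,4,2,1,1,4,1,1,2,4,7,36] for √329; ℓ=12 ⇒ convergent index 11
i=0: a=18 ⇒ p=18, q=1
i=1: a=7 ⇒ p=127, q=7
…
i=3: a=2 ⇒ p=1179, q=65
i=4: a=1 ⇒ p=1705, q=94
…
i=6: a=4 ⇒ p=13241, q=730
…
i=8: a=1 ⇒ p=29366, q=1619
i=9: a=2 ⇒ p=74857, q=4127
i=10: a=4 ⇒ p=328794, q=18127
i=11: a=7 ⇒ p=2376415, q=131016
(x₁, y₁) = (2376415, 131016);  2376415² − 329·131016² = 1 ✓

2376415 131016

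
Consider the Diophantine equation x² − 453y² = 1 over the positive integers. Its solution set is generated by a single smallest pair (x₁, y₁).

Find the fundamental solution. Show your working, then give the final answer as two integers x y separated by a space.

1653751 77700

√453 → a₀=21, period (3,1,1,10,14,10,1,1,3,42); ℓ=10 even so k=9
step 0: (21, 1)  from 21·(1,0) + (0,1)
step 1: (64, 3)  from 3·(21,1) + (1,0)
step 2: (85, 4)  from 1·(64,3) + (21,1)
…
step 4: (1575, 74)  from 10·(149,7) + (85,4)
step 5: (22199, 1043)  from 14·(1575,74) + (149,7)
step 6: (223565, 10504)  from 10·(22199,1043) + (1575,74)
step 7: (245764, 11547)  from 1·(223565,10504) + (22199,1043)
step 8: (469329, 22051)  from 1·(245764,11547) + (223565,10504)
step 9: (1653751, 77700)  from 3·(469329,22051) + (245764,11547)
→ (1653751, 77700).  Check: 1653751²=2734892370001, 453·77700²=2734892370000, difference 1.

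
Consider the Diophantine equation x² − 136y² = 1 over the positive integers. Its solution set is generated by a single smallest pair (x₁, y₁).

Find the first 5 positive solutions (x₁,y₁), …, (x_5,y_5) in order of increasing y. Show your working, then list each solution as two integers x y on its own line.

35 3
2449 210
171395 14697
11995201 1028580
839492675 71985903

√136 → a₀=11, period (1,1,1,22); ℓ=4 even so k=3
a_0=11:  p_0=11·1+0=11,  q_0=11·0+1=1
a_1=1:  p_1=1·11+1=12,  q_1=1·1+0=1
a_2=1:  p_2=1·12+11=23,  q_2=1·1+1=2
a_3=1:  p_3=1·23+12=35,  q_3=1·2+1=3
(x₁, y₁) = (35, 3);  35² − 136·3² = 1 ✓
k=2:  x_2 = 35·35+136·3·3 = 2449,  y_2 = 35·3+3·35 = 210
k=3:  x_3 = 35·2449+136·3·210 = 171395,  y_3 = 35·210+3·2449 = 14697
k=4:  x_4 = 35·171395+136·3·14697 = 11995201,  y_4 = 35·14697+3·171395 = 1028580
k=5:  x_5 = 35·11995201+136·3·1028580 = 839492675,  y_5 = 35·1028580+3·11995201 = 71985903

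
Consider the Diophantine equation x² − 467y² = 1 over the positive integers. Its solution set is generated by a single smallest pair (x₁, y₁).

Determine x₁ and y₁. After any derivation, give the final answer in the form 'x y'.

[21; 1,1,1,1,3,…,1,1,42] for √467; ℓ=14 ⇒ convergent index 13
i=0: a=21 ⇒ p=21, q=1
…
i=5: a=3 ⇒ p=389, q=18
…
i=8: a=3 ⇒ p=82767, q=3830
…
i=12: a=1 ⇒ p=991929, q=45901
i=13: a=1 ⇒ p=1625626, q=75225
→ (1625626, 75225).  Check: 1625626²=2642659891876, 467·75225²=2642659891875, difference 1.

1625626 75225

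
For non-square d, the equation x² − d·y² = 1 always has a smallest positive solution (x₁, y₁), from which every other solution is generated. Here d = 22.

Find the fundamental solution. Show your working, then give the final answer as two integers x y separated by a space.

√22 = [4; 1,2,4,2,1,8, …], period ℓ=6 (even) → k=5
i=0: a=4 ⇒ p=4, q=1
i=1: a=1 ⇒ p=5, q=1
i=2: a=2 ⇒ p=14, q=3
i=3: a=4 ⇒ p=61, q=13
i=4: a=2 ⇒ p=136, q=29
i=5: a=1 ⇒ p=197, q=42
→ (197, 42).  Check: 197²=38809, 22·42²=38808, difference 1.

197 42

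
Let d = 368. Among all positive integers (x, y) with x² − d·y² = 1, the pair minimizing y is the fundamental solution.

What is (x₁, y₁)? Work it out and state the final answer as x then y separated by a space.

1151 60

√368 = [19; 5,2,5,38, …], period ℓ=4 (even) → k=3
i=0: a=19 ⇒ p=19, q=1
…
i=2: a=2 ⇒ p=211, q=11
i=3: a=5 ⇒ p=1151, q=60
(x₁, y₁) = (1151, 60);  1151² − 368·60² = 1 ✓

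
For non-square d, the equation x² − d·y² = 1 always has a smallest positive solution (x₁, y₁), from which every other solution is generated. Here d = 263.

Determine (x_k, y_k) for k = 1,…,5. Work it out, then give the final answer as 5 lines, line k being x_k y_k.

139128 8579
38713200767 2387158224
10772180392483224 664241098768765
2997423827252098776577 184829071176614315616
834051164465087816782726488 51429798028655751907276931

√263 → a₀=16, period (4,1,1,1,1,15,1,1,1,1,4,32); ℓ=12 even so k=11
i=0: a=16 ⇒ p=16, q=1
…
i=3: a=1 ⇒ p=146, q=9
…
i=5: a=1 ⇒ p=373, q=23
…
i=7: a=1 ⇒ p=6195, q=382
i=8: a=1 ⇒ p=12017, q=741
i=9: a=1 ⇒ p=18212, q=1123
i=10: a=1 ⇒ p=30229, q=1864
i=11: a=4 ⇒ p=139128, q=8579
(x₁, y₁) = (139128, 8579);  139128² − 263·8579² = 1 ✓
k=2:  x_2 = 139128·139128+263·8579·8579 = 38713200767,  y_2 = 139128·8579+8579·139128 = 2387158224
k=3:  x_3 = 139128·38713200767+263·8579·2387158224 = 10772180392483224,  y_3 = 139128·2387158224+8579·38713200767 = 664241098768765
k=4:  x_4 = 139128·10772180392483224+263·8579·664241098768765 = 2997423827252098776577,  y_4 = 139128·664241098768765+8579·10772180392483224 = 184829071176614315616
k=5:  x_5 = 139128·2997423827252098776577+263·8579·184829071176614315616 = 834051164465087816782726488,  y_5 = 139128·184829071176614315616+8579·2997423827252098776577 = 51429798028655751907276931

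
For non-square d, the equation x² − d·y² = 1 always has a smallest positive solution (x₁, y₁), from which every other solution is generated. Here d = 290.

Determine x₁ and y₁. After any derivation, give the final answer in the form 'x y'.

579 34

d=290: √d = [17; 34] (ℓ=1, odd), read p_1/q_1
a_0=17:  p_0=17·1+0=17,  q_0=17·0+1=1
a_1=34:  p_1=34·17+1=579,  q_1=34·1+0=34
→ (579, 34).  Check: 579²=335241, 290·34²=335240, difference 1.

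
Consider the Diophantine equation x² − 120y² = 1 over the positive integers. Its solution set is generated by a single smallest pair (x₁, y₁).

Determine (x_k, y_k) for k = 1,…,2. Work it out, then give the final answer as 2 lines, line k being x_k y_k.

11 1
241 22

d=120: √d = [10; 1,20] (ℓ=2, even), read p_1/q_1
step 0: (10, 1)  from 10·(1,0) + (0,1)
step 1: (11, 1)  from 1·(10,1) + (1,0)
fundamental: x₁=11, y₁=1  (since 121 − 120·1 = 1)
(x_2, y_2) = (11·11 + 120·1·1, 11·1 + 1·11) = (241, 22)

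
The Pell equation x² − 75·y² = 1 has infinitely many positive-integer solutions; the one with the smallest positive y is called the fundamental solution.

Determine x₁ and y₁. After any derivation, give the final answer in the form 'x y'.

26 3

[8; 1,1,1,16] for √75; ℓ=4 ⇒ convergent index 3
a_0=8:  p_0=8·1+0=8,  q_0=8·0+1=1
a_1=1:  p_1=1·8+1=9,  q_1=1·1+0=1
a_2=1:  p_2=1·9+8=17,  q_2=1·1+1=2
a_3=1:  p_3=1·17+9=26,  q_3=1·2+1=3
→ (26, 3).  Check: 26²=676, 75·3²=675, difference 1.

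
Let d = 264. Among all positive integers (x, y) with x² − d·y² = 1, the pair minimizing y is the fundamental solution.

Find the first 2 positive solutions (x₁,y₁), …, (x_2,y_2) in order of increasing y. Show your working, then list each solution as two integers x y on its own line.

d=264: √d = [16; 4,32] (ℓ=2, even), read p_1/q_1
a_0=16:  p_0=16·1+0=16,  q_0=16·0+1=1
a_1=4:  p_1=4·16+1=65,  q_1=4·1+0=4
(x₁, y₁) = (65, 4);  65² − 264·4² = 1 ✓
(x_2, y_2) = (65·65 + 264·4·4, 65·4 + 4·65) = (8449, 520)

65 4
8449 520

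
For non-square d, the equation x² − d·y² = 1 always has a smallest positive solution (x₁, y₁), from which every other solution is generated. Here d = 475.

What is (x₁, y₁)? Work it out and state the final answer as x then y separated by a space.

57799 2652

d=475: √d = [21; 1,3,1,6,2,6,1,3,1,42] (ℓ=10, even), read p_9/q_9
i=0: a=21 ⇒ p=21, q=1
i=1: a=1 ⇒ p=22, q=1
i=2: a=3 ⇒ p=87, q=4
i=3: a=1 ⇒ p=109, q=5
i=4: a=6 ⇒ p=741, q=34
i=5: a=2 ⇒ p=1591, q=73
…
i=7: a=1 ⇒ p=11878, q=545
i=8: a=3 ⇒ p=45921, q=2107
i=9: a=1 ⇒ p=57799, q=2652
(x₁, y₁) = (57799, 2652);  57799² − 475·2652² = 1 ✓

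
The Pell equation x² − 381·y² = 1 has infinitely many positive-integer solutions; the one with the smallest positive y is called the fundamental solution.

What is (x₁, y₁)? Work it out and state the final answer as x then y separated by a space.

1015 52

√381 = [19; 1,1,12,1,1,38, …], period ℓ=6 (even) → k=5
k=0  a_k=19  p_k/q_k = 19/1
k=1  a_k=1  p_k/q_k = 20/1
…
k=3  a_k=12  p_k/q_k = 488/25
k=4  a_k=1  p_k/q_k = 527/27
k=5  a_k=1  p_k/q_k = 1015/52
fundamental: x₁=1015, y₁=52  (since 1030225 − 381·2704 = 1)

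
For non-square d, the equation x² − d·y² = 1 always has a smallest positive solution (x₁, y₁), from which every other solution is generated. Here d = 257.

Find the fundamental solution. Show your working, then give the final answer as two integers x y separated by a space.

513 32

[16; 32] for √257; ℓ=1 ⇒ convergent index 1
k=0  a_k=16  p_k/q_k = 16/1
k=1  a_k=32  p_k/q_k = 513/32
→ (513, 32).  Check: 513²=263169, 257·32²=263168, difference 1.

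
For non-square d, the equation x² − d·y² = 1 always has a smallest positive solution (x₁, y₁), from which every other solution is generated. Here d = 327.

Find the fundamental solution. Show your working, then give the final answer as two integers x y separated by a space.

217 12

[18; 12,36] for √327; ℓ=2 ⇒ convergent index 1
k=0  a_k=18  p_k/q_k = 18/1
k=1  a_k=12  p_k/q_k = 217/12
→ (217, 12).  Check: 217²=47089, 327·12²=47088, difference 1.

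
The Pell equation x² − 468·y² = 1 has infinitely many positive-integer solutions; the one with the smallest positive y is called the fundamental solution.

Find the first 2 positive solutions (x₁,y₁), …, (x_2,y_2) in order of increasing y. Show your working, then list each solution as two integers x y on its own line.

√468 → a₀=21, period (1,1,1,2,1,1,1,42); ℓ=8 even so k=7
a_0=21:  p_0=21·1+0=21,  q_0=21·0+1=1
…
a_2=1:  p_2=1·22+21=43,  q_2=1·1+1=2
…
a_4=2:  p_4=2·65+43=173,  q_4=2·3+2=8
…
a_6=1:  p_6=1·238+173=411,  q_6=1·11+8=19
a_7=1:  p_7=1·411+238=649,  q_7=1·19+11=30
→ (649, 30).  Check: 649²=421201, 468·30²=421200, difference 1.
(x_2, y_2) = (649·649 + 468·30·30, 649·30 + 30·649) = (842401, 38940)

649 30
842401 38940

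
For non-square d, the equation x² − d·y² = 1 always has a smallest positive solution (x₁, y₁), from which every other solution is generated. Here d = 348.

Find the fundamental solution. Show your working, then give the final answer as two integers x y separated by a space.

1567 84

√348 → a₀=18, period (1,1,1,8,1,1,1,36); ℓ=8 even so k=7
k=0  a_k=18  p_k/q_k = 18/1
k=1  a_k=1  p_k/q_k = 19/1
…
k=3  a_k=1  p_k/q_k = 56/3
k=4  a_k=8  p_k/q_k = 485/26
…
k=6  a_k=1  p_k/q_k = 1026/55
k=7  a_k=1  p_k/q_k = 1567/84
fundamental: x₁=1567, y₁=84  (since 2455489 − 348·7056 = 1)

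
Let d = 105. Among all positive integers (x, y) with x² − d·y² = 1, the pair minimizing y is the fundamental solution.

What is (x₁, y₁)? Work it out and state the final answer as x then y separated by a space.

41 4

[10; 4,20] for √105; ℓ=2 ⇒ convergent index 1
a_0=10:  p_0=10·1+0=10,  q_0=10·0+1=1
a_1=4:  p_1=4·10+1=41,  q_1=4·1+0=4
fundamental: x₁=41, y₁=4  (since 1681 − 105·16 = 1)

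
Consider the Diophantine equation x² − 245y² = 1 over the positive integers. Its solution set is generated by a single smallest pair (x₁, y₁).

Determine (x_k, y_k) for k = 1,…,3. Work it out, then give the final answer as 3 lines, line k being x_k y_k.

[15; 1,1,1,7,6,7,1,1,1,30] for √245; ℓ=10 ⇒ convergent index 9
step 0: (15, 1)  from 15·(1,0) + (0,1)
step 1: (16, 1)  from 1·(15,1) + (1,0)
step 2: (31, 2)  from 1·(16,1) + (15,1)
…
step 6: (15809, 1010)  from 7·(2207,141) + (360,23)
step 7: (18016, 1151)  from 1·(15809,1010) + (2207,141)
step 8: (33825, 2161)  from 1·(18016,1151) + (15809,1010)
step 9: (51841, 3312)  from 1·(33825,2161) + (18016,1151)
(x₁, y₁) = (51841, 3312);  51841² − 245·3312² = 1 ✓
n=2: (51841,3312)∘(51841,3312) = (51841·51841+245·3312·3312, 51841·3312+3312·51841) = (5374978561,343394784)
n=3: (5374978561,343394784)∘(51841,3312) = (51841·5374978561+245·3312·343394784, 51841·343394784+3312·5374978561) = (557288527109761,35603857991376)

51841 3312
5374978561 343394784
557288527109761 35603857991376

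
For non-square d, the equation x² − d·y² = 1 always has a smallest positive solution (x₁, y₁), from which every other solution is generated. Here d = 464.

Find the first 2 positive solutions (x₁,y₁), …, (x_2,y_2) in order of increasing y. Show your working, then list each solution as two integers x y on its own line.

√464 = [21; 1,1,5,1,1,1,5,1,1,42, …], period ℓ=10 (even) → k=9
i=0: a=21 ⇒ p=21, q=1
…
i=2: a=1 ⇒ p=43, q=2
i=3: a=5 ⇒ p=237, q=11
i=4: a=1 ⇒ p=280, q=13
i=5: a=1 ⇒ p=517, q=24
i=6: a=1 ⇒ p=797, q=37
i=7: a=5 ⇒ p=4502, q=209
i=8: a=1 ⇒ p=5299, q=246
i=9: a=1 ⇒ p=9801, q=455
(x₁, y₁) = (9801, 455);  9801² − 464·455² = 1 ✓
(9801+455√464)^2 = 192119201 + 8918910√464

9801 455
192119201 8918910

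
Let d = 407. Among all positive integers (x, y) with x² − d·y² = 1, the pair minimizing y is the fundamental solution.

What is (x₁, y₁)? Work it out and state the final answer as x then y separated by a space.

d=407: √d = [20; 5,1,2,1,5,40] (ℓ=6, even), read p_5/q_5
a_0=20:  p_0=20·1+0=20,  q_0=20·0+1=1
a_1=5:  p_1=5·20+1=101,  q_1=5·1+0=5
a_2=1:  p_2=1·101+20=121,  q_2=1·5+1=6
a_3=2:  p_3=2·121+101=343,  q_3=2·6+5=17
a_4=1:  p_4=1·343+121=464,  q_4=1·17+6=23
a_5=5:  p_5=5·464+343=2663,  q_5=5·23+17=132
→ (2663, 132).  Check: 2663²=7091569, 407·132²=7091568, difference 1.

2663 132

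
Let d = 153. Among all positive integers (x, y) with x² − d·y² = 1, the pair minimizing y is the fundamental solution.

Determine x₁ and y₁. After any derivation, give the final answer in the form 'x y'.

2177 176

d=153: √d = [12; 2,1,2,2,2,1,2,24] (ℓ=8, even), read p_7/q_7
step 0: (12, 1)  from 12·(1,0) + (0,1)
step 1: (25, 2)  from 2·(12,1) + (1,0)
step 2: (37, 3)  from 1·(25,2) + (12,1)
…
step 6: (804, 65)  from 1·(569,46) + (235,19)
step 7: (2177, 176)  from 2·(804,65) + (569,46)
(x₁, y₁) = (2177, 176);  2177² − 153·176² = 1 ✓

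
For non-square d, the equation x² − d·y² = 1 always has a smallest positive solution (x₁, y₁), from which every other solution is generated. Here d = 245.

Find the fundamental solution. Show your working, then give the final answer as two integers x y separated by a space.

d=245: √d = [15; 1,1,1,7,6,7,1,1,1,30] (ℓ=10, even), read p_9/q_9
a_0=15:  p_0=15·1+0=15,  q_0=15·0+1=1
…
a_2=1:  p_2=1·16+15=31,  q_2=1·1+1=2
a_3=1:  p_3=1·31+16=47,  q_3=1·2+1=3
…
a_6=7:  p_6=7·2207+360=15809,  q_6=7·141+23=1010
a_7=1:  p_7=1·15809+2207=18016,  q_7=1·1010+141=1151
a_8=1:  p_8=1·18016+15809=33825,  q_8=1·1151+1010=2161
a_9=1:  p_9=1·33825+18016=51841,  q_9=1·2161+1151=3312
fundamental: x₁=51841, y₁=3312  (since 2687489281 − 245·10969344 = 1)

51841 3312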